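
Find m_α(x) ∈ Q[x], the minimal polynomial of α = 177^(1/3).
m_α(x) = x^3 - 177

α satisfies α^3 = 177, so x^3 - 177 annihilates α. By the rational root test, a rational root p/q (in lowest terms) of x^3 - 177 would satisfy p^3 = 177 q^3, forcing q = 1 and p^3 = 177; but 177 is not a perfect cube, contradiction. A monic cubic over Q with no rational root is irreducible (any nontrivial factorization would include a linear factor). Hence x^3 - 177 is the minimal polynomial of α, and in particular [Q(α):Q] = 3.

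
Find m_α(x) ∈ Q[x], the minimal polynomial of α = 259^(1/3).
m_α(x) = x^3 - 259

α satisfies α^3 = 259, so x^3 - 259 annihilates α. By the rational root test, a rational root p/q (in lowest terms) of x^3 - 259 would satisfy p^3 = 259 q^3, forcing q = 1 and p^3 = 259; but 259 is not a perfect cube, contradiction. A monic cubic over Q with no rational root is irreducible (any nontrivial factorization would include a linear factor). Hence x^3 - 259 is the minimal polynomial of α, and in particular [Q(α):Q] = 3.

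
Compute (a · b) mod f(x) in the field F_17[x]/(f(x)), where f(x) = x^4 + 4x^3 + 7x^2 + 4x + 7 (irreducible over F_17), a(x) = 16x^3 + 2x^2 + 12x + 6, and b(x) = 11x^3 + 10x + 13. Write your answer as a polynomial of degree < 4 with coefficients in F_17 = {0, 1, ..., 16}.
a · b ≡ 6x^2 + 14x + 6 (mod f(x))

Multiply in F_17[x]: a(x)·b(x) = (16x^3 + 2x^2 + 12x + 6)·(11x^3 + 10x + 13) = 6x^6 + 5x^5 + 3x^4 + 5x^3 + 10x^2 + 12x + 10. This has degree ≥ 4, so divide by f(x) over F_17: 6x^6 + 5x^5 + 3x^4 + 5x^3 + 10x^2 + 12x + 10 = (6x^2 + 15x + 3)·(x^4 + 4x^3 + 7x^2 + 4x + 7) + (6x^2 + 14x + 6). Hence a·b ≡ 6x^2 + 14x + 6 (mod f). (F_17[x]/(f) is a field with 17^4 = 83521 elements since f is irreducible of degree 4.)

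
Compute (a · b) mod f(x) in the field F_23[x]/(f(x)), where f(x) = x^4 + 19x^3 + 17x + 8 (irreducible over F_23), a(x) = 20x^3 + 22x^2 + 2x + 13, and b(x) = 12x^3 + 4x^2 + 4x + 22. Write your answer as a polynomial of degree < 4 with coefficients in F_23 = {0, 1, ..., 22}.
a · b ≡ 5x^3 + 8x^2 + 9x + 9 (mod f(x))

Multiply in F_23[x]: a(x)·b(x) = (20x^3 + 22x^2 + 2x + 13)·(12x^3 + 4x^2 + 4x + 22) = 10x^6 + 22x^5 + 8x^4 + 2x^3 + 15x^2 + 4x + 10. This has degree ≥ 4, so divide by f(x) over F_23: 10x^6 + 22x^5 + 8x^4 + 2x^3 + 15x^2 + 4x + 10 = (10x^2 + 16x + 3)·(x^4 + 19x^3 + 17x + 8) + (5x^3 + 8x^2 + 9x + 9). Hence a·b ≡ 5x^3 + 8x^2 + 9x + 9 (mod f). (F_23[x]/(f) is a field with 23^4 = 279841 elements since f is irreducible of degree 4.)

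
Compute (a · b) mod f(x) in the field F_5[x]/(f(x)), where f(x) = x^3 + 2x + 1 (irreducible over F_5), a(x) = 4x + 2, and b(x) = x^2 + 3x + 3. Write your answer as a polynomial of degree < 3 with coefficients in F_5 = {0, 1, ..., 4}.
a · b ≡ 4x^2 + 2 (mod f(x))

Multiply in F_5[x]: a(x)·b(x) = (4x + 2)·(x^2 + 3x + 3) = 4x^3 + 4x^2 + 3x + 1. This has degree ≥ 3, so divide by f(x) over F_5: 4x^3 + 4x^2 + 3x + 1 = (4)·(x^3 + 2x + 1) + (4x^2 + 2). Hence a·b ≡ 4x^2 + 2 (mod f). (F_5[x]/(f) is a field with 5^3 = 125 elements since f is irreducible of degree 3.)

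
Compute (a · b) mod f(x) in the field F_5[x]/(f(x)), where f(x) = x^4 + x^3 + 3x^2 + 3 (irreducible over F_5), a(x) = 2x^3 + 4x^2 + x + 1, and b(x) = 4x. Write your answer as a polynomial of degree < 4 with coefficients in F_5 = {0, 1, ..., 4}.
a · b ≡ 3x^3 + 4x + 1 (mod f(x))

Multiply in F_5[x]: a(x)·b(x) = (2x^3 + 4x^2 + x + 1)·(4x) = 3x^4 + x^3 + 4x^2 + 4x. This has degree ≥ 4, so divide by f(x) over F_5: 3x^4 + x^3 + 4x^2 + 4x = (3)·(x^4 + x^3 + 3x^2 + 3) + (3x^3 + 4x + 1). Hence a·b ≡ 3x^3 + 4x + 1 (mod f). (F_5[x]/(f) is a field with 5^4 = 625 elements since f is irreducible of degree 4.)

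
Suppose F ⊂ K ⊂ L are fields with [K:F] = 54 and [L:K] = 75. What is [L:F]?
[L:F] = 4050

The tower law says that for any tower of field extensions F ⊂ K ⊂ L with finite degrees, [L:F] = [L:K] · [K:F]. Here this gives [L:F] = 75 · 54 = 4050.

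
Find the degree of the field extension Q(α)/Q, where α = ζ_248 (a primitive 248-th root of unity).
[Q(α):Q] = 120

The minimal polynomial of ζ_248 over Q is the 248-th cyclotomic polynomial Φ_248(x), which is irreducible over Q and has degree φ(248) = 120. Hence [Q(α):Q] = φ(248) = 120.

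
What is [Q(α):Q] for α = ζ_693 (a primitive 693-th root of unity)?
[Q(α):Q] = 360

The minimal polynomial of ζ_693 over Q is the 693-th cyclotomic polynomial Φ_693(x), which is irreducible over Q and has degree φ(693) = 360. Hence [Q(α):Q] = φ(693) = 360.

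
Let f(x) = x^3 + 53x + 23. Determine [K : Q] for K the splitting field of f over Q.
[K : Q] = 6

By the rational root test, any rational root of the monic integer polynomial f(x) = x^3 + 53x + 23 must be an integer dividing the constant term 23, i.e. one of ±{1, 23}. Evaluating: f(1) = 77, f(-1) = -31, f(23) = 13409, f(-23) = -13363; none is 0, so f has no rational root and is therefore irreducible over Q (a cubic with no linear factor over a field is irreducible). For an irreducible cubic, the Galois group is A_3 or S_3 according as the discriminant disc(f) = -4a^3 - 27b^2 = -4·(53)^3 - 27·(23)^2 = -609791 is or is not a square in Q. Here disc(f) = -609791 is not a perfect square in Q, so the Galois group of f over Q is not contained in A_3 and must be all of S_3. The splitting field has degree |S_3| = 6 over Q, so [K : Q] = 6.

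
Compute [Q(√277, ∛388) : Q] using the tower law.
[Q(√277, ∛388) : Q] = 6

Let L = Q(√277, ∛388). Since Q(√277) ⊂ L and [Q(√277):Q] = 2, the tower law gives 2 | [L:Q]. Likewise Q(∛388) ⊂ L with [Q(∛388):Q] = 3 (because 388 is not a perfect cube), so 3 | [L:Q]. As gcd(2,3) = 1, [L:Q] is divisible by 6. Conversely L is generated over Q by √277 and ∛388, so [L:Q] ≤ 2·3 = 6. Therefore [Q(√277, ∛388) : Q] = 6.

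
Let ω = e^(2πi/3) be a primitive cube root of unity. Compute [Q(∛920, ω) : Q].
[Q(∛920, ω) : Q] = 6

[Q(∛920):Q] = 3 (min poly x^3 - 920, irreducible since 920 is not a perfect cube). [Q(ω):Q] = 2 (min poly x^2 + x + 1). Since Q(∛920) ⊂ R and ω ∉ R, we have ω ∉ Q(∛920), so x^2 + x + 1 remains irreducible over Q(∛920) and [Q(∛920, ω) : Q(∛920)] = 2. By the tower law, [Q(∛920, ω) : Q] = 3 · 2 = 6. (In fact Q(∛920, ω) is the splitting field of x^3 - 920 over Q.)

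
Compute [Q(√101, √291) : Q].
[Q(√101, √291) : Q] = 4

[Q(√101):Q] = 2 (min poly x^2 - 101, irreducible since 101 is squarefree > 1). For the top step, suppose √291 ∈ Q(√101), say √291 = c + d√101 with c, d ∈ Q. Squaring: 291 = c^2 + 101d^2 + 2cd√101. Since √101 ∉ Q this forces 2cd = 0. If d = 0 then √291 = c ∈ Q, contradicting 291 squarefree > 1. If c = 0 then 291 = 101d^2, so 101·291 = (101d)^2 is a perfect square in Q — but 101·291 = 29391 is not a perfect square (since 101 and 291 are distinct squarefree integers). Contradiction. Hence √291 ∉ Q(√101), so x^2 - 291 stays irreducible over Q(√101) and [Q(√101, √291) : Q(√101)] = 2. By the tower law, [Q(√101, √291) : Q] = 2 · 2 = 4.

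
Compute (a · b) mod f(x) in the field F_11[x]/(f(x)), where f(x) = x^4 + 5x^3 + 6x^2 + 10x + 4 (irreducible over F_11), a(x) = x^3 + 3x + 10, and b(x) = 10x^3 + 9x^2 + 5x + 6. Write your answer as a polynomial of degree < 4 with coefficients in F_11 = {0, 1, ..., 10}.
a · b ≡ 6x^3 + 5x (mod f(x))

Multiply in F_11[x]: a(x)·b(x) = (x^3 + 3x + 10)·(10x^3 + 9x^2 + 5x + 6) = 10x^6 + 9x^5 + 2x^4 + x^3 + 6x^2 + 2x + 5. This has degree ≥ 4, so divide by f(x) over F_11: 10x^6 + 9x^5 + 2x^4 + x^3 + 6x^2 + 2x + 5 = (10x^2 + 3x + 4)·(x^4 + 5x^3 + 6x^2 + 10x + 4) + (6x^3 + 5x). Hence a·b ≡ 6x^3 + 5x (mod f). (F_11[x]/(f) is a field with 11^4 = 14641 elements since f is irreducible of degree 4.)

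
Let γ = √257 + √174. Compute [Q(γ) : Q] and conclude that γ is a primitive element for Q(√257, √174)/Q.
[Q(γ) : Q] = 4 (equivalently, Q(γ) = Q(√257, √174))

Obviously Q(γ) ⊆ Q(√257, √174), and [Q(√257, √174):Q] = 4 (since 257, 174 are distinct squarefree integers > 1 with 44718 not a perfect square). To show equality we compute the minimal polynomial of γ. From γ = √257 + √174: γ^2 = 257 + 2√(44718) + 174 = 431 + 2√(44718), so γ^2 - 431 = 2√(44718); squaring, (γ^2 - 431)^2 = 4·44718, i.e. γ^4 - 862γ^2 + 185761 - 178872 = 0, i.e. γ^4 - 862γ^2 + 6889 = 0. So γ is a root of x^4 - 862x^2 + 6889. This polynomial is irreducible over Q: it has no rational root (each ±√257 ± √174 is irrational), and any factorization into two quadratics over Q would force √(44718) ∈ Q (pairing opposite roots) or √257, √174 ∈ Q (other pairings), all impossible. Hence [Q(γ):Q] = 4 = [Q(√257, √174):Q], so Q(γ) = Q(√257, √174).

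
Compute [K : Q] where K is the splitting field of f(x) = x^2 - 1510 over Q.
[K : Q] = 2

f(x) = x^2 - 1510 factors as (x - √1510)(x + √1510). The splitting field is K = Q(√1510). Since 1510 is squarefree and > 1, it is not a perfect square, so x^2 - 1510 is irreducible over Q and [Q(√1510) : Q] = 2. Hence [K : Q] = 2.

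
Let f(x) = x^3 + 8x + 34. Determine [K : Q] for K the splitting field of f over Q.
[K : Q] = 6

By the rational root test, any rational root of the monic integer polynomial f(x) = x^3 + 8x + 34 must be an integer dividing the constant term 34, i.e. one of ±{1, 2, 17, 34}. Evaluating: f(1) = 43, f(-1) = 25, f(2) = 58, f(-2) = 10, f(17) = 5083, f(-17) = -5015, f(34) = 39610, f(-34) = -39542; none is 0, so f has no rational root and is therefore irreducible over Q (a cubic with no linear factor over a field is irreducible). For an irreducible cubic, the Galois group is A_3 or S_3 according as the discriminant disc(f) = -4a^3 - 27b^2 = -4·(8)^3 - 27·(34)^2 = -33260 is or is not a square in Q. Here disc(f) = -33260 is not a perfect square in Q, so the Galois group of f over Q is not contained in A_3 and must be all of S_3. The splitting field has degree |S_3| = 6 over Q, so [K : Q] = 6.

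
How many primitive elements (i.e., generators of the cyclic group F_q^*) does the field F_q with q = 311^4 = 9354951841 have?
There are φ(9354951840) = 2205941760 primitive elements

F_q^* is cyclic of order q - 1 = 9354951840. A cyclic group of order m has exactly φ(m) generators. Here m = 9354951840 = 2^5 · 3 · 5 · 13 · 31 · 137 · 353, so the number of primitive elements is φ(9354951840) = 2205941760.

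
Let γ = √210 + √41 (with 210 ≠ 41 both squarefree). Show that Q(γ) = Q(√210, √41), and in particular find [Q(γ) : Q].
[Q(γ) : Q] = 4 (equivalently, Q(γ) = Q(√210, √41))

Obviously Q(γ) ⊆ Q(√210, √41), and [Q(√210, √41):Q] = 4 (since 210, 41 are distinct squarefree integers > 1 with 8610 not a perfect square). To show equality we compute the minimal polynomial of γ. From γ = √210 + √41: γ^2 = 210 + 2√(8610) + 41 = 251 + 2√(8610), so γ^2 - 251 = 2√(8610); squaring, (γ^2 - 251)^2 = 4·8610, i.e. γ^4 - 502γ^2 + 63001 - 34440 = 0, i.e. γ^4 - 502γ^2 + 28561 = 0. So γ is a root of x^4 - 502x^2 + 28561. This polynomial is irreducible over Q: it has no rational root (each ±√210 ± √41 is irrational), and any factorization into two quadratics over Q would force √(8610) ∈ Q (pairing opposite roots) or √210, √41 ∈ Q (other pairings), all impossible. Hence [Q(γ):Q] = 4 = [Q(√210, √41):Q], so Q(γ) = Q(√210, √41).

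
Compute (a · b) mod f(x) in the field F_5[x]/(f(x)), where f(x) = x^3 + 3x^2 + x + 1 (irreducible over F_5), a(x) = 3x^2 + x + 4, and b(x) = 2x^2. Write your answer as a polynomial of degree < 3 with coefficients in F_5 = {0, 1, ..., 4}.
a · b ≡ 1 (mod f(x))

Multiply in F_5[x]: a(x)·b(x) = (3x^2 + x + 4)·(2x^2) = x^4 + 2x^3 + 3x^2. This has degree ≥ 3, so divide by f(x) over F_5: x^4 + 2x^3 + 3x^2 = (x + 4)·(x^3 + 3x^2 + x + 1) + (1). Hence a·b ≡ 1 (mod f). (F_5[x]/(f) is a field with 5^3 = 125 elements since f is irreducible of degree 3.)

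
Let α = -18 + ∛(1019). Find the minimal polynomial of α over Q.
m_α(x) = x^3 + 54x^2 + 972x + 4813

Set β = α + 18 = ∛(1019), so β^3 = 1019. Then (α + 18)^3 - 1019 = 0, i.e. α is a root of g(x) = (x + 18)^3 - 1019 = x^3 + 54x^2 + 972x + 4813. Since g(x) = h(x + 18) where h(x) = x^3 - 1019, and h is irreducible over Q (because 1019 is not a perfect cube, so h has no rational root, and a monic cubic with no rational root is irreducible), g is also irreducible (irreducibility is preserved under the substitution x → x + 18). Hence m_α(x) = x^3 + 54x^2 + 972x + 4813.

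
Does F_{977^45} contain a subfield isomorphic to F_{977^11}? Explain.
No: F_{977^11} is not a subfield of F_{977^45}

F_{p^m} embeds in F_{p^n} iff m | n. Here 11 ∤ 45 (since 45 = 4·11 + 1 with remainder 1 ≠ 0), so F_{977^11} is not a subfield of F_{977^45}. Equivalently: if it were, the tower law would give 11 = [F_{977^11}:F_977] dividing [F_{977^45}:F_977] = 45, contradiction.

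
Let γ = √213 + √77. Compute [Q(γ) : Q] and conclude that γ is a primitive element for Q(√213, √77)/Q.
[Q(γ) : Q] = 4 (equivalently, Q(γ) = Q(√213, √77))

Obviously Q(γ) ⊆ Q(√213, √77), and [Q(√213, √77):Q] = 4 (since 213, 77 are distinct squarefree integers > 1 with 16401 not a perfect square). To show equality we compute the minimal polynomial of γ. From γ = √213 + √77: γ^2 = 213 + 2√(16401) + 77 = 290 + 2√(16401), so γ^2 - 290 = 2√(16401); squaring, (γ^2 - 290)^2 = 4·16401, i.e. γ^4 - 580γ^2 + 84100 - 65604 = 0, i.e. γ^4 - 580γ^2 + 18496 = 0. So γ is a root of x^4 - 580x^2 + 18496. This polynomial is irreducible over Q: it has no rational root (each ±√213 ± √77 is irrational), and any factorization into two quadratics over Q would force √(16401) ∈ Q (pairing opposite roots) or √213, √77 ∈ Q (other pairings), all impossible. Hence [Q(γ):Q] = 4 = [Q(√213, √77):Q], so Q(γ) = Q(√213, √77).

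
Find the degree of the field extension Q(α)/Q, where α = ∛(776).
[Q(α):Q] = 3

The minimal polynomial of α is x^3 - 776, irreducible over Q since 776 is not a perfect cube (so x^3 - 776 has no rational root). Hence [Q(α):Q] = deg(m_α) = 3.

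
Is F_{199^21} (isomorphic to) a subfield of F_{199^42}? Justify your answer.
Yes: F_{199^21} is a subfield of F_{199^42}

F_{p^m} embeds in F_{p^n} iff m | n (since F_{p^n} is the splitting field of x^(p^n) - x, and F_{p^m} ⊂ F_{p^n} forces p^n to be a power of p^m, i.e. m | n; conversely if m | n then every root of x^(p^m) - x is a root of x^(p^n) - x). Here 21 | 42 (since 42 = 2·21), so F_{199^21} is a subfield of F_{199^42}, and [F_{199^42} : F_{199^21}] = 42/21 = 2.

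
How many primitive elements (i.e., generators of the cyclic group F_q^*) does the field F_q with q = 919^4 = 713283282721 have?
There are φ(713283282720) = 163499212800 primitive elements

F_q^* is cyclic of order q - 1 = 713283282720. A cyclic group of order m has exactly φ(m) generators. Here m = 713283282720 = 2^5 · 3^3 · 5 · 17 · 23 · 37 · 101 · 113, so the number of primitive elements is φ(713283282720) = 163499212800.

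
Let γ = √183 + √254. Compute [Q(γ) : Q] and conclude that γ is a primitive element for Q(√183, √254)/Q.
[Q(γ) : Q] = 4 (equivalently, Q(γ) = Q(√183, √254))

Obviously Q(γ) ⊆ Q(√183, √254), and [Q(√183, √254):Q] = 4 (since 183, 254 are distinct squarefree integers > 1 with 46482 not a perfect square). To show equality we compute the minimal polynomial of γ. From γ = √183 + √254: γ^2 = 183 + 2√(46482) + 254 = 437 + 2√(46482), so γ^2 - 437 = 2√(46482); squaring, (γ^2 - 437)^2 = 4·46482, i.e. γ^4 - 874γ^2 + 190969 - 185928 = 0, i.e. γ^4 - 874γ^2 + 5041 = 0. So γ is a root of x^4 - 874x^2 + 5041. This polynomial is irreducible over Q: it has no rational root (each ±√183 ± √254 is irrational), and any factorization into two quadratics over Q would force √(46482) ∈ Q (pairing opposite roots) or √183, √254 ∈ Q (other pairings), all impossible. Hence [Q(γ):Q] = 4 = [Q(√183, √254):Q], so Q(γ) = Q(√183, √254).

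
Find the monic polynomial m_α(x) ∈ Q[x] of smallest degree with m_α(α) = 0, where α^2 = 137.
m_α(x) = x^2 - 137

α satisfies α^2 - 137 = 0, so x^2 - 137 annihilates α. Since d = 137 is squarefree and ≠ 1, it is not a perfect square in Q, so x^2 - 137 has no rational root and is therefore irreducible over Q (a degree-2 polynomial over a field is irreducible iff it has no root). Hence m_α(x) = x^2 - 137.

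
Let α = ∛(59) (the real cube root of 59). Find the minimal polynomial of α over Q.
m_α(x) = x^3 - 59

α satisfies α^3 = 59, so x^3 - 59 annihilates α. By the rational root test, a rational root p/q (in lowest terms) of x^3 - 59 would satisfy p^3 = 59 q^3, forcing q = 1 and p^3 = 59; but 59 is not a perfect cube, contradiction. A monic cubic over Q with no rational root is irreducible (any nontrivial factorization would include a linear factor). Hence x^3 - 59 is the minimal polynomial of α, and in particular [Q(α):Q] = 3.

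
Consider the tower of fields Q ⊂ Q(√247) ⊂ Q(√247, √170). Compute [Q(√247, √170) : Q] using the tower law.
[Q(√247, √170) : Q] = 4

[Q(√247):Q] = 2 (min poly x^2 - 247, irreducible since 247 is squarefree > 1). For the top step, suppose √170 ∈ Q(√247), say √170 = c + d√247 with c, d ∈ Q. Squaring: 170 = c^2 + 247d^2 + 2cd√247. Since √247 ∉ Q this forces 2cd = 0. If d = 0 then √170 = c ∈ Q, contradicting 170 squarefree > 1. If c = 0 then 170 = 247d^2, so 247·170 = (247d)^2 is a perfect square in Q — but 247·170 = 41990 is not a perfect square (since 247 and 170 are distinct squarefree integers). Contradiction. Hence √170 ∉ Q(√247), so x^2 - 170 stays irreducible over Q(√247) and [Q(√247, √170) : Q(√247)] = 2. By the tower law, [Q(√247, √170) : Q] = 2 · 2 = 4.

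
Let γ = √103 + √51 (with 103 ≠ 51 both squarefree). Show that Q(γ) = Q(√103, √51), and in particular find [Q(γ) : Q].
[Q(γ) : Q] = 4 (equivalently, Q(γ) = Q(√103, √51))

Obviously Q(γ) ⊆ Q(√103, √51), and [Q(√103, √51):Q] = 4 (since 103, 51 are distinct squarefree integers > 1 with 5253 not a perfect square). To show equality we compute the minimal polynomial of γ. From γ = √103 + √51: γ^2 = 103 + 2√(5253) + 51 = 154 + 2√(5253), so γ^2 - 154 = 2√(5253); squaring, (γ^2 - 154)^2 = 4·5253, i.e. γ^4 - 308γ^2 + 23716 - 21012 = 0, i.e. γ^4 - 308γ^2 + 2704 = 0. So γ is a root of x^4 - 308x^2 + 2704. This polynomial is irreducible over Q: it has no rational root (each ±√103 ± √51 is irrational), and any factorization into two quadratics over Q would force √(5253) ∈ Q (pairing opposite roots) or √103, √51 ∈ Q (other pairings), all impossible. Hence [Q(γ):Q] = 4 = [Q(√103, √51):Q], so Q(γ) = Q(√103, √51).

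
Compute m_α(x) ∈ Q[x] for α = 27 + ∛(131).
m_α(x) = x^3 - 81x^2 + 2187x - 19814

Set β = α - 27 = ∛(131), so β^3 = 131. Then (α - 27)^3 - 131 = 0, i.e. α is a root of g(x) = (x - 27)^3 - 131 = x^3 - 81x^2 + 2187x - 19814. Since g(x) = h(x - 27) where h(x) = x^3 - 131, and h is irreducible over Q (because 131 is not a perfect cube, so h has no rational root, and a monic cubic with no rational root is irreducible), g is also irreducible (irreducibility is preserved under the substitution x → x - 27). Hence m_α(x) = x^3 - 81x^2 + 2187x - 19814.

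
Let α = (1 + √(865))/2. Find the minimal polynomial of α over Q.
m_α(x) = x^2 - x - 216

From 2α - 1 = √(865), squaring gives (2α - 1)^2 = 865, i.e. 4α^2 - 4α + 1 = 865, so α^2 - α + (1 - 865)/4 = 0. Since 865 ≡ 1 (mod 4), (1 - 865)/4 = -216 ∈ Z. The polynomial x^2 - x - 216 has discriminant 1 - 4·(-216) = 865, which is not a perfect square in Q (d = 865 is squarefree and ≠ 1), so x^2 - x - 216 is irreducible over Q. It is the minimal polynomial of α.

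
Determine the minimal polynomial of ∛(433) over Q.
m_α(x) = x^3 - 433

α satisfies α^3 = 433, so x^3 - 433 annihilates α. By the rational root test, a rational root p/q (in lowest terms) of x^3 - 433 would satisfy p^3 = 433 q^3, forcing q = 1 and p^3 = 433; but 433 is not a perfect cube, contradiction. A monic cubic over Q with no rational root is irreducible (any nontrivial factorization would include a linear factor). Hence x^3 - 433 is the minimal polynomial of α, and in particular [Q(α):Q] = 3.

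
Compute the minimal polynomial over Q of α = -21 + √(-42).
m_α(x) = x^2 + 42x + 483

From α + 21 = √(-42), squaring gives (α + 21)^2 = -42, i.e. α^2 + 42α + 441 = -42, so α^2 + 42α + 483 = 0. The discriminant of x^2 + 42x + 483 is (42)^2 - 4·(483) = 1764 - 1932 = -168, and 4·(-42) is not a perfect square in Q since -42 is squarefree and ≠ 1. Hence x^2 + 42x + 483 is irreducible over Q and is the minimal polynomial of α.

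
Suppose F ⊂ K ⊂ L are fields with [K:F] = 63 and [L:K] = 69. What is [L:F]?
[L:F] = 4347

The tower law says that for any tower of field extensions F ⊂ K ⊂ L with finite degrees, [L:F] = [L:K] · [K:F]. Here this gives [L:F] = 69 · 63 = 4347.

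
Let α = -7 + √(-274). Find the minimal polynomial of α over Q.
m_α(x) = x^2 + 14x + 323

From α + 7 = √(-274), squaring gives (α + 7)^2 = -274, i.e. α^2 + 14α + 49 = -274, so α^2 + 14α + 323 = 0. The discriminant of x^2 + 14x + 323 is (14)^2 - 4·(323) = 196 - 1292 = -1096, and 4·(-274) is not a perfect square in Q since -274 is squarefree and ≠ 1. Hence x^2 + 14x + 323 is irreducible over Q and is the minimal polynomial of α.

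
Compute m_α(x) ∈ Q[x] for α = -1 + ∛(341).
m_α(x) = x^3 + 3x^2 + 3x - 340

Set β = α + 1 = ∛(341), so β^3 = 341. Then (α + 1)^3 - 341 = 0, i.e. α is a root of g(x) = (x + 1)^3 - 341 = x^3 + 3x^2 + 3x - 340. Since g(x) = h(x + 1) where h(x) = x^3 - 341, and h is irreducible over Q (because 341 is not a perfect cube, so h has no rational root, and a monic cubic with no rational root is irreducible), g is also irreducible (irreducibility is preserved under the substitution x → x + 1). Hence m_α(x) = x^3 + 3x^2 + 3x - 340.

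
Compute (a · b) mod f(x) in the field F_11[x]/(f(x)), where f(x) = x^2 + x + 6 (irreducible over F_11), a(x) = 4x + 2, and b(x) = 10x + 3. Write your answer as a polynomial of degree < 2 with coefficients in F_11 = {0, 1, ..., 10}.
a · b ≡ 3x + 8 (mod f(x))

Multiply in F_11[x]: a(x)·b(x) = (4x + 2)·(10x + 3) = 7x^2 + 10x + 6. This has degree ≥ 2, so divide by f(x) over F_11: 7x^2 + 10x + 6 = (7)·(x^2 + x + 6) + (3x + 8). Hence a·b ≡ 3x + 8 (mod f). (F_11[x]/(f) is a field with 11^2 = 121 elements since f is irreducible of degree 2.)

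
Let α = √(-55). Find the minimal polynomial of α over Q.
m_α(x) = x^2 + 55

α satisfies α^2 + 55 = 0, so x^2 + 55 annihilates α. Since d = -55 is squarefree and ≠ 1, it is not a perfect square in Q, so x^2 + 55 has no rational root and is therefore irreducible over Q (a degree-2 polynomial over a field is irreducible iff it has no root). Hence m_α(x) = x^2 + 55.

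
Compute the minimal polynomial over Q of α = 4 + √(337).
m_α(x) = x^2 - 8x - 321

From α - 4 = √(337), squaring gives (α - 4)^2 = 337, i.e. α^2 - 8α + 16 = 337, so α^2 - 8α - 321 = 0. The discriminant of x^2 - 8x - 321 is (-8)^2 - 4·(-321) = 64 + 1284 = 1348, and 4·(337) is not a perfect square in Q since 337 is squarefree and ≠ 1. Hence x^2 - 8x - 321 is irreducible over Q and is the minimal polynomial of α.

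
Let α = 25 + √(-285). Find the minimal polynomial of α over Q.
m_α(x) = x^2 - 50x + 910

From α - 25 = √(-285), squaring gives (α - 25)^2 = -285, i.e. α^2 - 50α + 625 = -285, so α^2 - 50α + 910 = 0. The discriminant of x^2 - 50x + 910 is (-50)^2 - 4·(910) = 2500 - 3640 = -1140, and 4·(-285) is not a perfect square in Q since -285 is squarefree and ≠ 1. Hence x^2 - 50x + 910 is irreducible over Q and is the minimal polynomial of α.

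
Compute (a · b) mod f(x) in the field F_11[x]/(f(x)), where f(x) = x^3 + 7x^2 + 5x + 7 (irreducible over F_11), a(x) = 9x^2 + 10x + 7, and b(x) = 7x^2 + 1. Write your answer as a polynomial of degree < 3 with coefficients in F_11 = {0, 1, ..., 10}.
a · b ≡ 8x^2 + 5x + 8 (mod f(x))

Multiply in F_11[x]: a(x)·b(x) = (9x^2 + 10x + 7)·(7x^2 + 1) = 8x^4 + 4x^3 + 3x^2 + 10x + 7. This has degree ≥ 3, so divide by f(x) over F_11: 8x^4 + 4x^3 + 3x^2 + 10x + 7 = (8x + 3)·(x^3 + 7x^2 + 5x + 7) + (8x^2 + 5x + 8). Hence a·b ≡ 8x^2 + 5x + 8 (mod f). (F_11[x]/(f) is a field with 11^3 = 1331 elements since f is irreducible of degree 3.)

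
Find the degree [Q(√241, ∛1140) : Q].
[Q(√241, ∛1140) : Q] = 6

Let L = Q(√241, ∛1140). Since Q(√241) ⊂ L and [Q(√241):Q] = 2, the tower law gives 2 | [L:Q]. Likewise Q(∛1140) ⊂ L with [Q(∛1140):Q] = 3 (because 1140 is not a perfect cube), so 3 | [L:Q]. As gcd(2,3) = 1, [L:Q] is divisible by 6. Conversely L is generated over Q by √241 and ∛1140, so [L:Q] ≤ 2·3 = 6. Therefore [Q(√241, ∛1140) : Q] = 6.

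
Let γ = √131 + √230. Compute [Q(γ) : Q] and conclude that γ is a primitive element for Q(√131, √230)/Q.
[Q(γ) : Q] = 4 (equivalently, Q(γ) = Q(√131, √230))

Obviously Q(γ) ⊆ Q(√131, √230), and [Q(√131, √230):Q] = 4 (since 131, 230 are distinct squarefree integers > 1 with 30130 not a perfect square). To show equality we compute the minimal polynomial of γ. From γ = √131 + √230: γ^2 = 131 + 2√(30130) + 230 = 361 + 2√(30130), so γ^2 - 361 = 2√(30130); squaring, (γ^2 - 361)^2 = 4·30130, i.e. γ^4 - 722γ^2 + 130321 - 120520 = 0, i.e. γ^4 - 722γ^2 + 9801 = 0. So γ is a root of x^4 - 722x^2 + 9801. This polynomial is irreducible over Q: it has no rational root (each ±√131 ± √230 is irrational), and any factorization into two quadratics over Q would force √(30130) ∈ Q (pairing opposite roots) or √131, √230 ∈ Q (other pairings), all impossible. Hence [Q(γ):Q] = 4 = [Q(√131, √230):Q], so Q(γ) = Q(√131, √230).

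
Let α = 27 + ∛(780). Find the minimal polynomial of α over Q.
m_α(x) = x^3 - 81x^2 + 2187x - 20463

Set β = α - 27 = ∛(780), so β^3 = 780. Then (α - 27)^3 - 780 = 0, i.e. α is a root of g(x) = (x - 27)^3 - 780 = x^3 - 81x^2 + 2187x - 20463. Since g(x) = h(x - 27) where h(x) = x^3 - 780, and h is irreducible over Q (because 780 is not a perfect cube, so h has no rational root, and a monic cubic with no rational root is irreducible), g is also irreducible (irreducibility is preserved under the substitution x → x - 27). Hence m_α(x) = x^3 - 81x^2 + 2187x - 20463.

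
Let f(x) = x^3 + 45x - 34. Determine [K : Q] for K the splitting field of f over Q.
[K : Q] = 6

By the rational root test, any rational root of the monic integer polynomial f(x) = x^3 + 45x - 34 must be an integer dividing the constant term -34, i.e. one of ±{1, 2, 17, 34}. Evaluating: f(1) = 12, f(-1) = -80, f(2) = 64, f(-2) = -132, f(17) = 5644, f(-17) = -5712, f(34) = 40800, f(-34) = -40868; none is 0, so f has no rational root and is therefore irreducible over Q (a cubic with no linear factor over a field is irreducible). For an irreducible cubic, the Galois group is A_3 or S_3 according as the discriminant disc(f) = -4a^3 - 27b^2 = -4·(45)^3 - 27·(-34)^2 = -395712 is or is not a square in Q. Here disc(f) = -395712 is not a perfect square in Q, so the Galois group of f over Q is not contained in A_3 and must be all of S_3. The splitting field has degree |S_3| = 6 over Q, so [K : Q] = 6.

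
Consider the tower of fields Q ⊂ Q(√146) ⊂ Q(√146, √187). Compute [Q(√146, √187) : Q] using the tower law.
[Q(√146, √187) : Q] = 4

[Q(√146):Q] = 2 (min poly x^2 - 146, irreducible since 146 is squarefree > 1). For the top step, suppose √187 ∈ Q(√146), say √187 = c + d√146 with c, d ∈ Q. Squaring: 187 = c^2 + 146d^2 + 2cd√146. Since √146 ∉ Q this forces 2cd = 0. If d = 0 then √187 = c ∈ Q, contradicting 187 squarefree > 1. If c = 0 then 187 = 146d^2, so 146·187 = (146d)^2 is a perfect square in Q — but 146·187 = 27302 is not a perfect square (since 146 and 187 are distinct squarefree integers). Contradiction. Hence √187 ∉ Q(√146), so x^2 - 187 stays irreducible over Q(√146) and [Q(√146, √187) : Q(√146)] = 2. By the tower law, [Q(√146, √187) : Q] = 2 · 2 = 4.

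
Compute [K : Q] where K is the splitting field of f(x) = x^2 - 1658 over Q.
[K : Q] = 2

f(x) = x^2 - 1658 factors as (x - √1658)(x + √1658). The splitting field is K = Q(√1658). Since 1658 is squarefree and > 1, it is not a perfect square, so x^2 - 1658 is irreducible over Q and [Q(√1658) : Q] = 2. Hence [K : Q] = 2.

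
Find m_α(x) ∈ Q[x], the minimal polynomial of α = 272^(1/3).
m_α(x) = x^3 - 272

α satisfies α^3 = 272, so x^3 - 272 annihilates α. By the rational root test, a rational root p/q (in lowest terms) of x^3 - 272 would satisfy p^3 = 272 q^3, forcing q = 1 and p^3 = 272; but 272 is not a perfect cube, contradiction. A monic cubic over Q with no rational root is irreducible (any nontrivial factorization would include a linear factor). Hence x^3 - 272 is the minimal polynomial of α, and in particular [Q(α):Q] = 3.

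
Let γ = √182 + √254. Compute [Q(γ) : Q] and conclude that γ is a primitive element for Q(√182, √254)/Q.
[Q(γ) : Q] = 4 (equivalently, Q(γ) = Q(√182, √254))

Obviously Q(γ) ⊆ Q(√182, √254), and [Q(√182, √254):Q] = 4 (since 182, 254 are distinct squarefree integers > 1 with 46228 not a perfect square). To show equality we compute the minimal polynomial of γ. From γ = √182 + √254: γ^2 = 182 + 2√(46228) + 254 = 436 + 2√(46228), so γ^2 - 436 = 2√(46228); squaring, (γ^2 - 436)^2 = 4·46228, i.e. γ^4 - 872γ^2 + 190096 - 184912 = 0, i.e. γ^4 - 872γ^2 + 5184 = 0. So γ is a root of x^4 - 872x^2 + 5184. This polynomial is irreducible over Q: it has no rational root (each ±√182 ± √254 is irrational), and any factorization into two quadratics over Q would force √(46228) ∈ Q (pairing opposite roots) or √182, √254 ∈ Q (other pairings), all impossible. Hence [Q(γ):Q] = 4 = [Q(√182, √254):Q], so Q(γ) = Q(√182, √254).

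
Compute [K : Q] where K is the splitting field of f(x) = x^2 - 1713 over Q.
[K : Q] = 2

f(x) = x^2 - 1713 factors as (x - √1713)(x + √1713). The splitting field is K = Q(√1713). Since 1713 is squarefree and > 1, it is not a perfect square, so x^2 - 1713 is irreducible over Q and [Q(√1713) : Q] = 2. Hence [K : Q] = 2.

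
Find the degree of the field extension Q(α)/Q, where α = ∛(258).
[Q(α):Q] = 3

The minimal polynomial of α is x^3 - 258, irreducible over Q since 258 is not a perfect cube (so x^3 - 258 has no rational root). Hence [Q(α):Q] = deg(m_α) = 3.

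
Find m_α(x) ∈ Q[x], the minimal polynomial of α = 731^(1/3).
m_α(x) = x^3 - 731

α satisfies α^3 = 731, so x^3 - 731 annihilates α. By the rational root test, a rational root p/q (in lowest terms) of x^3 - 731 would satisfy p^3 = 731 q^3, forcing q = 1 and p^3 = 731; but 731 is not a perfect cube, contradiction. A monic cubic over Q with no rational root is irreducible (any nontrivial factorization would include a linear factor). Hence x^3 - 731 is the minimal polynomial of α, and in particular [Q(α):Q] = 3.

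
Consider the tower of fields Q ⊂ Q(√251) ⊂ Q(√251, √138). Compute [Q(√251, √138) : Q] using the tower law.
[Q(√251, √138) : Q] = 4

[Q(√251):Q] = 2 (min poly x^2 - 251, irreducible since 251 is squarefree > 1). For the top step, suppose √138 ∈ Q(√251), say √138 = c + d√251 with c, d ∈ Q. Squaring: 138 = c^2 + 251d^2 + 2cd√251. Since √251 ∉ Q this forces 2cd = 0. If d = 0 then √138 = c ∈ Q, contradicting 138 squarefree > 1. If c = 0 then 138 = 251d^2, so 251·138 = (251d)^2 is a perfect square in Q — but 251·138 = 34638 is not a perfect square (since 251 and 138 are distinct squarefree integers). Contradiction. Hence √138 ∉ Q(√251), so x^2 - 138 stays irreducible over Q(√251) and [Q(√251, √138) : Q(√251)] = 2. By the tower law, [Q(√251, √138) : Q] = 2 · 2 = 4.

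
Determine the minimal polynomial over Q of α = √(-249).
m_α(x) = x^2 + 249

α satisfies α^2 + 249 = 0, so x^2 + 249 annihilates α. Since d = -249 is squarefree and ≠ 1, it is not a perfect square in Q, so x^2 + 249 has no rational root and is therefore irreducible over Q (a degree-2 polynomial over a field is irreducible iff it has no root). Hence m_α(x) = x^2 + 249.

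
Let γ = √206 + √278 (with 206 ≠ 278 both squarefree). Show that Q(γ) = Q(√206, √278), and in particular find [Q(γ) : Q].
[Q(γ) : Q] = 4 (equivalently, Q(γ) = Q(√206, √278))

Obviously Q(γ) ⊆ Q(√206, √278), and [Q(√206, √278):Q] = 4 (since 206, 278 are distinct squarefree integers > 1 with 57268 not a perfect square). To show equality we compute the minimal polynomial of γ. From γ = √206 + √278: γ^2 = 206 + 2√(57268) + 278 = 484 + 2√(57268), so γ^2 - 484 = 2√(57268); squaring, (γ^2 - 484)^2 = 4·57268, i.e. γ^4 - 968γ^2 + 234256 - 229072 = 0, i.e. γ^4 - 968γ^2 + 5184 = 0. So γ is a root of x^4 - 968x^2 + 5184. This polynomial is irreducible over Q: it has no rational root (each ±√206 ± √278 is irrational), and any factorization into two quadratics over Q would force √(57268) ∈ Q (pairing opposite roots) or √206, √278 ∈ Q (other pairings), all impossible. Hence [Q(γ):Q] = 4 = [Q(√206, √278):Q], so Q(γ) = Q(√206, √278).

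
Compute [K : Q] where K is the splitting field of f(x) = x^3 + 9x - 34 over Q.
[K : Q] = 6

By the rational root test, any rational root of the monic integer polynomial f(x) = x^3 + 9x - 34 must be an integer dividing the constant term -34, i.e. one of ±{1, 2, 17, 34}. Evaluating: f(1) = -24, f(-1) = -44, f(2) = -8, f(-2) = -60, f(17) = 5032, f(-17) = -5100, f(34) = 39576, f(-34) = -39644; none is 0, so f has no rational root and is therefore irreducible over Q (a cubic with no linear factor over a field is irreducible). For an irreducible cubic, the Galois group is A_3 or S_3 according as the discriminant disc(f) = -4a^3 - 27b^2 = -4·(9)^3 - 27·(-34)^2 = -34128 is or is not a square in Q. Here disc(f) = -34128 is not a perfect square in Q, so the Galois group of f over Q is not contained in A_3 and must be all of S_3. The splitting field has degree |S_3| = 6 over Q, so [K : Q] = 6.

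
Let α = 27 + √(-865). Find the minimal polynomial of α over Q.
m_α(x) = x^2 - 54x + 1594

From α - 27 = √(-865), squaring gives (α - 27)^2 = -865, i.e. α^2 - 54α + 729 = -865, so α^2 - 54α + 1594 = 0. The discriminant of x^2 - 54x + 1594 is (-54)^2 - 4·(1594) = 2916 - 6376 = -3460, and 4·(-865) is not a perfect square in Q since -865 is squarefree and ≠ 1. Hence x^2 - 54x + 1594 is irreducible over Q and is the minimal polynomial of α.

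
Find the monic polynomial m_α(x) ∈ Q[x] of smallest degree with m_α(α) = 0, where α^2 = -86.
m_α(x) = x^2 + 86

α satisfies α^2 + 86 = 0, so x^2 + 86 annihilates α. Since d = -86 is squarefree and ≠ 1, it is not a perfect square in Q, so x^2 + 86 has no rational root and is therefore irreducible over Q (a degree-2 polynomial over a field is irreducible iff it has no root). Hence m_α(x) = x^2 + 86.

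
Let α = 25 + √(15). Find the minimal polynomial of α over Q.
m_α(x) = x^2 - 50x + 610

From α - 25 = √(15), squaring gives (α - 25)^2 = 15, i.e. α^2 - 50α + 625 = 15, so α^2 - 50α + 610 = 0. The discriminant of x^2 - 50x + 610 is (-50)^2 - 4·(610) = 2500 - 2440 = 60, and 4·(15) is not a perfect square in Q since 15 is squarefree and ≠ 1. Hence x^2 - 50x + 610 is irreducible over Q and is the minimal polynomial of α.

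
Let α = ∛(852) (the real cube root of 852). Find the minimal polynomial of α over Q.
m_α(x) = x^3 - 852

α satisfies α^3 = 852, so x^3 - 852 annihilates α. By the rational root test, a rational root p/q (in lowest terms) of x^3 - 852 would satisfy p^3 = 852 q^3, forcing q = 1 and p^3 = 852; but 852 is not a perfect cube, contradiction. A monic cubic over Q with no rational root is irreducible (any nontrivial factorization would include a linear factor). Hence x^3 - 852 is the minimal polynomial of α, and in particular [Q(α):Q] = 3.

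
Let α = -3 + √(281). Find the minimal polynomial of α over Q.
m_α(x) = x^2 + 6x - 272

From α + 3 = √(281), squaring gives (α + 3)^2 = 281, i.e. α^2 + 6α + 9 = 281, so α^2 + 6α - 272 = 0. The discriminant of x^2 + 6x - 272 is (6)^2 - 4·(-272) = 36 + 1088 = 1124, and 4·(281) is not a perfect square in Q since 281 is squarefree and ≠ 1. Hence x^2 + 6x - 272 is irreducible over Q and is the minimal polynomial of α.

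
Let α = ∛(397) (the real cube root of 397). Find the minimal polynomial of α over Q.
m_α(x) = x^3 - 397

α satisfies α^3 = 397, so x^3 - 397 annihilates α. By the rational root test, a rational root p/q (in lowest terms) of x^3 - 397 would satisfy p^3 = 397 q^3, forcing q = 1 and p^3 = 397; but 397 is not a perfect cube, contradiction. A monic cubic over Q with no rational root is irreducible (any nontrivial factorization would include a linear factor). Hence x^3 - 397 is the minimal polynomial of α, and in particular [Q(α):Q] = 3.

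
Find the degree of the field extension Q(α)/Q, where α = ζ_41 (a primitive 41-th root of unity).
[Q(α):Q] = 40

The minimal polynomial of ζ_41 over Q is the 41-th cyclotomic polynomial Φ_41(x), which is irreducible over Q and has degree φ(41) = 40. Hence [Q(α):Q] = φ(41) = 40.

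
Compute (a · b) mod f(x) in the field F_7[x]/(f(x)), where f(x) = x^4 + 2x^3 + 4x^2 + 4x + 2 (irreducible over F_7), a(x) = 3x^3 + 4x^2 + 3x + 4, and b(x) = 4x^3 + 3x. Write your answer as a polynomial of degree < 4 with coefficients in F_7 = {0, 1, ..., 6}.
a · b ≡ 6x^3 + 5x^2 + 2x + 1 (mod f(x))

Multiply in F_7[x]: a(x)·b(x) = (3x^3 + 4x^2 + 3x + 4)·(4x^3 + 3x) = 5x^6 + 2x^5 + 2x^2 + 5x. This has degree ≥ 4, so divide by f(x) over F_7: 5x^6 + 2x^5 + 2x^2 + 5x = (5x^2 + 6x + 3)·(x^4 + 2x^3 + 4x^2 + 4x + 2) + (6x^3 + 5x^2 + 2x + 1). Hence a·b ≡ 6x^3 + 5x^2 + 2x + 1 (mod f). (F_7[x]/(f) is a field with 7^4 = 2401 elements since f is irreducible of degree 4.)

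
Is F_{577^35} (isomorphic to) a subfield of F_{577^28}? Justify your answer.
No: F_{577^35} is not a subfield of F_{577^28}

F_{p^m} embeds in F_{p^n} iff m | n. Here 35 ∤ 28 (since 28 = 0·35 + 28 with remainder 28 ≠ 0), so F_{577^35} is not a subfield of F_{577^28}. Equivalently: if it were, the tower law would give 35 = [F_{577^35}:F_577] dividing [F_{577^28}:F_577] = 28, contradiction.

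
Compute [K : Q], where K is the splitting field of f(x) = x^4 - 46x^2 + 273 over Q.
[K : Q] = 4

Solving the quadratic in x^2: x^2 = (46 ± √(46^2 - 4·273))/2 = (46 ± √1024)/2 = (46 ± 32)/2, giving x^2 = 39 or x^2 = 7. So f(x) = (x^2 - 39)(x^2 - 7) and the roots of f are ±√39, ±√7. Hence the splitting field is K = Q(√39, √7). Since 39 and 7 are distinct squarefree integers > 1, their product 273 is not a perfect square, so √7 ∉ Q(√39). By the tower law [K:Q] = [Q(√39,√7):Q(√39)] · [Q(√39):Q] = 2 · 2 = 4.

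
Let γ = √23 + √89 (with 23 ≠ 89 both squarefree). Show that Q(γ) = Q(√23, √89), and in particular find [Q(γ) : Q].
[Q(γ) : Q] = 4 (equivalently, Q(γ) = Q(√23, √89))

Obviously Q(γ) ⊆ Q(√23, √89), and [Q(√23, √89):Q] = 4 (since 23, 89 are distinct squarefree integers > 1 with 2047 not a perfect square). To show equality we compute the minimal polynomial of γ. From γ = √23 + √89: γ^2 = 23 + 2√(2047) + 89 = 112 + 2√(2047), so γ^2 - 112 = 2√(2047); squaring, (γ^2 - 112)^2 = 4·2047, i.e. γ^4 - 224γ^2 + 12544 - 8188 = 0, i.e. γ^4 - 224γ^2 + 4356 = 0. So γ is a root of x^4 - 224x^2 + 4356. This polynomial is irreducible over Q: it has no rational root (each ±√23 ± √89 is irrational), and any factorization into two quadratics over Q would force √(2047) ∈ Q (pairing opposite roots) or √23, √89 ∈ Q (other pairings), all impossible. Hence [Q(γ):Q] = 4 = [Q(√23, √89):Q], so Q(γ) = Q(√23, √89).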